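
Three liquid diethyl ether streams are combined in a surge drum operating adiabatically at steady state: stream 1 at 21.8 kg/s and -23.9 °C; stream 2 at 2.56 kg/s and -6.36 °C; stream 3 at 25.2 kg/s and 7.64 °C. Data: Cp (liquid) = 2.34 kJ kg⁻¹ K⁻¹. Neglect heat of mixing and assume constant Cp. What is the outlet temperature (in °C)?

No heat crosses the boundary, so H_out = H_in.
Σ ṁᵢCp,ᵢTᵢ = 21.8×2.34×-23.9 + 2.56×2.34×-6.36 + 25.2×2.34×7.64 = -806.77
Σ ṁᵢCp,ᵢ = 21.8×2.34 + 2.56×2.34 + 25.2×2.34 = 115.97
T_out = -806.77 / 115.97 = -6.9567 °C

T_out = -6.96 °C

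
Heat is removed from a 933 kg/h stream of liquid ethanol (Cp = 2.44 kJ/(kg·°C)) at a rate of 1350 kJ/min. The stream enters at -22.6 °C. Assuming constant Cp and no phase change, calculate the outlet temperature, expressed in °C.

Q = 1350 kJ/min = 81000 kJ/h
ΔT = Q/(ṁ·Cp) = 81000/(933×2.44) = 35.581 K
T_out = -22.6 − 35.581 = -58.181 °C

T_out = -58.2 °C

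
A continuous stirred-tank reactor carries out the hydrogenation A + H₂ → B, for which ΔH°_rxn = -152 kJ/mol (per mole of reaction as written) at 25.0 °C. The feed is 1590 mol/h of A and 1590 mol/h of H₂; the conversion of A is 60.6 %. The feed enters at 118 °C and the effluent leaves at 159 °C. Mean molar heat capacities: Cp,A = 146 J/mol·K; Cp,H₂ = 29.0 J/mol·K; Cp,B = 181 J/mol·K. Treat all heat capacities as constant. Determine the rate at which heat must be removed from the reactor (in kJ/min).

Extent of reaction ξ = 0.606 × 1590 = 963.54 mol/h
Reaction term: ξ·ΔH°_rxn = 963.54 × -152 = -146460 kJ/h
Sensible, feed 118→25 °C: -25877 kJ/h
Outlet flows (mol/h): A 626.46, H₂ 626.46, B 963.54
Sensible, products 25→159 °C: 38060 kJ/h
Q = ΔH = -134280 kJ/h = -37.299 kW
Heat removed = 2237.9 kJ/min

Q_out = 2240 kJ/min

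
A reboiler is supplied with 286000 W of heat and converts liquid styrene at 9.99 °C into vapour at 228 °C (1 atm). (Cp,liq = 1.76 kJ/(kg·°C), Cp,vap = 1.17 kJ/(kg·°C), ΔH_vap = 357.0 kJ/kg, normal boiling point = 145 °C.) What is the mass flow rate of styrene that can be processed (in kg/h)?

ṁ = 1490 kg/h

Δh = 1.76×(145−9.99) + 357.0 + 1.17×(228−145) = 691.73 kJ/kg
Q = 286000 W = 286 kJ/s = 1.0296e+06 kJ/h
ṁ = Q/Δh = 1.0296e+06 / 691.73 = 1488.4 kg/h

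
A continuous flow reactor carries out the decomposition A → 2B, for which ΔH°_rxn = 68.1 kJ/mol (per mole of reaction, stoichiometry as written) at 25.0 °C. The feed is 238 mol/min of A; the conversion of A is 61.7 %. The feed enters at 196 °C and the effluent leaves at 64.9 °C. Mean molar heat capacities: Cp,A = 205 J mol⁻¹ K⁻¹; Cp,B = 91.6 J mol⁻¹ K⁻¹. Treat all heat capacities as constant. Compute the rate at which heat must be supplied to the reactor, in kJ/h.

Extent of reaction ξ = 0.617 × 238 = 146.85 mol/min
Reaction term: ξ·ΔH°_rxn = 146.85 × 68.1 = 10000 kJ/min
Sensible, feed 196→25 °C: -8343.1 kJ/min
Outlet flows (mol/min): A 91.154, B 293.69
Sensible, products 25→64.9 °C: 1819 kJ/min
Q = ΔH = 3476.1 kJ/min = 57.935 kW
Heat supplied = 208570 kJ/h

Q_in = 209000 kJ/h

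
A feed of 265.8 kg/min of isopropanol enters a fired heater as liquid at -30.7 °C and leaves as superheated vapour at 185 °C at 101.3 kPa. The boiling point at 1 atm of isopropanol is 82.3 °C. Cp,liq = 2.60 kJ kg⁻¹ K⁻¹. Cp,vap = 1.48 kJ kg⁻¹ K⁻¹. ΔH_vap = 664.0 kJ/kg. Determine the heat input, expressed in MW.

Q = 4.92 MW

liquid -30.7→82.3 °C: 293.8 kJ/kg
vaporisation at 82.3 °C: 664 kJ/kg
vapour 82.3→185 °C: 152 kJ/kg
Δh = 293.8 + 664 + 152 = 1109.8 kJ/kg
Q = ṁ·Δh = 265.8 kg/min × 1109.8 kJ/kg = 294980 kJ/min
|Q| = 4916.4 kW = 4.9164 MW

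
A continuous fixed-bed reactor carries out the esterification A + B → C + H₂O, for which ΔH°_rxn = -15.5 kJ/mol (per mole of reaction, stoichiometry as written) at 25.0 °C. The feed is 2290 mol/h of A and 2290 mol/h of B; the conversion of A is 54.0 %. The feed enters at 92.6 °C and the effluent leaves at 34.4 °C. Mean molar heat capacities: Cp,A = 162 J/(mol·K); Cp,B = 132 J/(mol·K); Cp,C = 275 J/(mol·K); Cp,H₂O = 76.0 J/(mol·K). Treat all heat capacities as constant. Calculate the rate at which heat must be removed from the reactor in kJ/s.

Q_out = 16.0 kJ/s

Extent of reaction ξ = 0.540 × 2290 = 1236.6 mol/h
Reaction term: ξ·ΔH°_rxn = 1236.6 × -15.5 = -19167 kJ/h
Sensible, feed 92.6→25 °C: -45512 kJ/h
Outlet flows (mol/h): A 1053.4, B 1053.4, C 1236.6, H₂O 1236.6
Sensible, products 25→34.4 °C: 6991.2 kJ/h
Q = ΔH = -57688 kJ/h = -16.025 kW
Heat removed = 16.025 kJ/s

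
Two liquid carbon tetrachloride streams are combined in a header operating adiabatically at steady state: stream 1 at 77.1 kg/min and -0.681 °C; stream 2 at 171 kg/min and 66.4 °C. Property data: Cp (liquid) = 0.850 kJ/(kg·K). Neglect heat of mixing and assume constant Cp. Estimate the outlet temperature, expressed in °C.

No heat crosses the boundary, so H_out = H_in.
Σ ṁᵢCp,ᵢTᵢ = 77.1×0.850×-0.681 + 171×0.850×66.4 = 9606.6
Σ ṁᵢCp,ᵢ = 77.1×0.850 + 171×0.850 = 210.88
T_out = 9606.6 / 210.88 = 45.554 °C

T_out = 45.6 °C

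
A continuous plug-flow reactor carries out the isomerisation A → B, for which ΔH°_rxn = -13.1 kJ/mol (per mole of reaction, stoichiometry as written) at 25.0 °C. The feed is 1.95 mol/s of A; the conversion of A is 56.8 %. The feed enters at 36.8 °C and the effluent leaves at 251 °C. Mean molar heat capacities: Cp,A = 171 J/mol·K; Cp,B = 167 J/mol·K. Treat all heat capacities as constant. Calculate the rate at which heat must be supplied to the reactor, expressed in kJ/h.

Extent of reaction ξ = 0.568 × 1.95 = 1.1076 mol/s
Reaction term: ξ·ΔH°_rxn = 1.1076 × -13.1 = -14.51 kJ/s
Sensible, feed 36.8→25 °C: -3.9347 kJ/s
Outlet flows (mol/s): A 0.8424, B 1.1076
Sensible, products 25→251 °C: 74.358 kJ/s
Q = ΔH = 55.914 kJ/s = 55.914 kW
Heat supplied = 201290 kJ/h

Q_in = 201000 kJ/h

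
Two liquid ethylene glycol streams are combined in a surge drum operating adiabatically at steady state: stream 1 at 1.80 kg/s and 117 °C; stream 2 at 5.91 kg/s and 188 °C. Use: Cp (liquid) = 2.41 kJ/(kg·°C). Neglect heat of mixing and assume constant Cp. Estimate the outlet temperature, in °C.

Energy balance with Q = 0: Σ ṁᵢCp,ᵢ(T_out − Tᵢ) = 0
Σ ṁᵢCp,ᵢTᵢ = 1.80×2.41×117 + 5.91×2.41×188 = 3185.2
Σ ṁᵢCp,ᵢ = 1.80×2.41 + 5.91×2.41 = 18.581
T_out = 3185.2 / 18.581 = 171.42 °C

T_out = 171 °C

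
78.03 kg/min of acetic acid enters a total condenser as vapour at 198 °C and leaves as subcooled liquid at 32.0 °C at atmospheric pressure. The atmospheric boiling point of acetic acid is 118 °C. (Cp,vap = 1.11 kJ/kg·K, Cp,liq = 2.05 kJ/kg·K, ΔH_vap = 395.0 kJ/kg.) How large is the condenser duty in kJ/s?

vapour 198→118 °C: -88.8 kJ/kg
condensation at 118 °C: -395 kJ/kg
liquid 118→32.0 °C: -176.3 kJ/kg
Δh = -88.8 + -395 + -176.3 = -660.1 kJ/kg
Q = ṁ·Δh = 78.03 kg/min × -660.1 kJ/kg = -51508 kJ/min
|Q| = 858.46 kW

Q_c = 858 kJ/s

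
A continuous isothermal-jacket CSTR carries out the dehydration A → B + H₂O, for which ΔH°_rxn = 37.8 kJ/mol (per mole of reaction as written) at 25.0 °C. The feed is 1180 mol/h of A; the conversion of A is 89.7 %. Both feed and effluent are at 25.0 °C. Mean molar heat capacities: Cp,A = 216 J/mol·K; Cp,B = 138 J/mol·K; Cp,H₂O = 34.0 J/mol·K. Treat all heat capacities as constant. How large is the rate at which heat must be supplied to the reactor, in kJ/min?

Q_in = 667 kJ/min

Extent of reaction ξ = 0.897 × 1180 = 1058.5 mol/h
Reaction term: ξ·ΔH°_rxn = 1058.5 × 37.8 = 40010 kJ/h
Q = ΔH = 40010 kJ/h = 11.114 kW
Heat supplied = 666.83 kJ/min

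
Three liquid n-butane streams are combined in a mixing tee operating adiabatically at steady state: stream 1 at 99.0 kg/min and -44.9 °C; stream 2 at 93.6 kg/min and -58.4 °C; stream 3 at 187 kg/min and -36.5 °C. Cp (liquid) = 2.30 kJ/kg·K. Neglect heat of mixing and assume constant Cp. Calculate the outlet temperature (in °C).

T_out = -44.1 °C

Energy balance with Q = 0: Σ ṁᵢCp,ᵢ(T_out − Tᵢ) = 0
Σ ṁᵢCp,ᵢTᵢ = 99.0×2.30×-44.9 + 93.6×2.30×-58.4 + 187×2.30×-36.5 = -38495
Σ ṁᵢCp,ᵢ = 99.0×2.30 + 93.6×2.30 + 187×2.30 = 873.08
T_out = -38495 / 873.08 = -44.091 °C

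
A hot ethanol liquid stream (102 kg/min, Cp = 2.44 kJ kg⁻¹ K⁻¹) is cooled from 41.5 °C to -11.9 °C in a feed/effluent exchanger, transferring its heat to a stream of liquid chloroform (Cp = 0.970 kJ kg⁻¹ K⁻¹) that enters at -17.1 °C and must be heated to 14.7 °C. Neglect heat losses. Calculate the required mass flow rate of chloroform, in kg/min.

Heat released by hot stream: Q = 102 × 2.44 × (41.5 − -11.9) = 13290 kJ/min
Energy balance on cold side (adiabatic exchanger): Q = ṁ_c·Cp_c·(T_c,out − T_c,in)
ṁ_c = 13290 / [0.970 × (14.7 − -17.1)] = 430.86 kg/min

ṁ_c = 431 kg/min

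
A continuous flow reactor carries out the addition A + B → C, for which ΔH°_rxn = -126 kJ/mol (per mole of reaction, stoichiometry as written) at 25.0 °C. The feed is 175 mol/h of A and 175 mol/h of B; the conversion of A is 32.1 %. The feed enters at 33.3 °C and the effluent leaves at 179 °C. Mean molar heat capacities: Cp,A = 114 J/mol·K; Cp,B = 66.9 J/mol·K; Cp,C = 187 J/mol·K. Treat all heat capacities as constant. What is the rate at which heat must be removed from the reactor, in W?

Q_out = 670 W

Extent of reaction ξ = 0.321 × 175 = 56.175 mol/h
Reaction term: ξ·ΔH°_rxn = 56.175 × -126 = -7078.1 kJ/h
Sensible, feed 33.3→25 °C: -262.76 kJ/h
Outlet flows (mol/h): A 118.82, B 118.82, C 56.175
Sensible, products 25→179 °C: 4928 kJ/h
Q = ΔH = -2412.8 kJ/h = -0.67022 kW
Heat removed = 670.22 W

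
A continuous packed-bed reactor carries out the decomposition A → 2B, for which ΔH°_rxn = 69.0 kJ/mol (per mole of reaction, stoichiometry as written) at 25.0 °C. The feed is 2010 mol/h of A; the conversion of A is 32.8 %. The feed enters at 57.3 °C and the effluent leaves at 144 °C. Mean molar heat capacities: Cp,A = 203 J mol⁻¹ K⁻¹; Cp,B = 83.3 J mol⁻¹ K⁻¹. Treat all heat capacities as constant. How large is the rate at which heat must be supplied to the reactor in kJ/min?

Q_in = 1300 kJ/min

Extent of reaction ξ = 0.328 × 2010 = 659.28 mol/h
Reaction term: ξ·ΔH°_rxn = 659.28 × 69.0 = 45490 kJ/h
Sensible, feed 57.3→25 °C: -13179 kJ/h
Outlet flows (mol/h): A 1350.7, B 1318.6
Sensible, products 25→144 °C: 45700 kJ/h
Q = ΔH = 78011 kJ/h = 21.67 kW
Heat supplied = 1300.2 kJ/min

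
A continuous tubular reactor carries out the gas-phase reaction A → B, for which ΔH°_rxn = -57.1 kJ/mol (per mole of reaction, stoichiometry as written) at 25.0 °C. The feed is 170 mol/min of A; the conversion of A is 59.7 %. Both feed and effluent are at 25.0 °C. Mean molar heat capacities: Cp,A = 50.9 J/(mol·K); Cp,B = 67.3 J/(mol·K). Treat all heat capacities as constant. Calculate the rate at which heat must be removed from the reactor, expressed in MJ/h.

Extent of reaction ξ = 0.597 × 170 = 101.49 mol/min
Reaction term: ξ·ΔH°_rxn = 101.49 × -57.1 = -5795.1 kJ/min
Q = ΔH = -5795.1 kJ/min = -96.585 kW
Heat removed = 347.7 MJ/h

Q_out = 348 MJ/h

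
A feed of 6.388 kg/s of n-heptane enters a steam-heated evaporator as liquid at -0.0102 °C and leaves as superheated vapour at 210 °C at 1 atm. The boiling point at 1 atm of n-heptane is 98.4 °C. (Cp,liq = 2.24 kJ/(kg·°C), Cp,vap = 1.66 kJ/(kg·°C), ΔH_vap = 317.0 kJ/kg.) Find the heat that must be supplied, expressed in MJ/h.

liquid -0.0102→98.4 °C: 220.44 kJ/kg
vaporisation at 98.4 °C: 317 kJ/kg
vapour 98.4→210 °C: 185.26 kJ/kg
Δh = 220.44 + 317 + 185.26 = 722.69 kJ/kg
Q = ṁ·Δh = 6.388 kg/s × 722.69 kJ/kg = 4616.6 kJ/s
|Q| = 4616.6 kW = 16620 MJ/h

Q = 16600 MJ/h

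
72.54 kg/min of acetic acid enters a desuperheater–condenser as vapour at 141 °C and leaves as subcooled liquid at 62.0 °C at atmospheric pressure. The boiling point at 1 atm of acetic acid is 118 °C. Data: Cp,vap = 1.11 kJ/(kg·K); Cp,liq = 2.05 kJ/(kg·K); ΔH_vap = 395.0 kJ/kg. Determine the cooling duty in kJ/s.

Q_c = 647 kJ/s

vapour 141→118 °C: -25.53 kJ/kg
condensation at 118 °C: -395 kJ/kg
liquid 118→62.0 °C: -114.8 kJ/kg
Δh = -25.53 + -395 + -114.8 = -535.33 kJ/kg
Q = ṁ·Δh = 72.54 kg/min × -535.33 kJ/kg = -38833 kJ/min
|Q| = 647.21 kW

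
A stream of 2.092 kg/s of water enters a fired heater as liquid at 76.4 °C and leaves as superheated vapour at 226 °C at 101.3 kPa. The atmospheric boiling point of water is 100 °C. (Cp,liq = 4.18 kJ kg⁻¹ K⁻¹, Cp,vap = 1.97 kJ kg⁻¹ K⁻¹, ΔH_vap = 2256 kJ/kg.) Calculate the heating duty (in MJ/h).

Q = 19600 MJ/h

liquid 76.4→100 °C: 98.648 kJ/kg
vaporisation at 100 °C: 2256 kJ/kg
vapour 100→226 °C: 248.22 kJ/kg
Δh = 98.648 + 2256 + 248.22 = 2602.9 kJ/kg
Q = ṁ·Δh = 2.092 kg/s × 2602.9 kJ/kg = 5445.2 kJ/s
|Q| = 5445.2 kW = 19603 MJ/h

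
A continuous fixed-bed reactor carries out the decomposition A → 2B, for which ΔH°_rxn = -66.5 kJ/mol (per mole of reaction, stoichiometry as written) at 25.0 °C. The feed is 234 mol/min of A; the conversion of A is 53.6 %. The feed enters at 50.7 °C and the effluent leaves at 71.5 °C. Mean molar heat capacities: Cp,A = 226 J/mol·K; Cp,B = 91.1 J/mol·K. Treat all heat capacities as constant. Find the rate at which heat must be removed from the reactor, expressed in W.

Extent of reaction ξ = 0.536 × 234 = 125.42 mol/min
Reaction term: ξ·ΔH°_rxn = 125.42 × -66.5 = -8340.7 kJ/min
Sensible, feed 50.7→25 °C: -1359.1 kJ/min
Outlet flows (mol/min): A 108.58, B 250.85
Sensible, products 25→71.5 °C: 2203.7 kJ/min
Q = ΔH = -7496.2 kJ/min = -124.94 kW
Heat removed = 124940 W

Q_out = 125000 W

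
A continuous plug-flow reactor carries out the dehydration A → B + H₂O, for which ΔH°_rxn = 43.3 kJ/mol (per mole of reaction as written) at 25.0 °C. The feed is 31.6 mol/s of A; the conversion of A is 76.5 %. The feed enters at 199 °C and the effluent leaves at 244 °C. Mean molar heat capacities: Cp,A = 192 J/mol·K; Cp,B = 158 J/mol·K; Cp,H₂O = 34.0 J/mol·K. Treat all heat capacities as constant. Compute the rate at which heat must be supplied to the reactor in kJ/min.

Extent of reaction ξ = 0.765 × 31.6 = 24.174 mol/s
Reaction term: ξ·ΔH°_rxn = 24.174 × 43.3 = 1046.7 kJ/s
Sensible, feed 199→25 °C: -1055.7 kJ/s
Outlet flows (mol/s): A 7.426, B 24.174, H₂O 24.174
Sensible, products 25→244 °C: 1328.7 kJ/s
Q = ΔH = 1319.8 kJ/s = 1319.8 kW
Heat supplied = 79185 kJ/min

Q_in = 79200 kJ/min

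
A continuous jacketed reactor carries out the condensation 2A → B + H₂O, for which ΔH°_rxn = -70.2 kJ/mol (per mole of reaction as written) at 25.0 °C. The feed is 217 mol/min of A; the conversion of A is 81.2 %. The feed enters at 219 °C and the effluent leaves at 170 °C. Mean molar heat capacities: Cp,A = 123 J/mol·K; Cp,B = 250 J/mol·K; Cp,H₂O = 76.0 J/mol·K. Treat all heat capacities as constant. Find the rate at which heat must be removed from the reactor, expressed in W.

Extent of reaction ξ = 0.812 × 217 / 2 = 88.102 mol/min
Reaction term: ξ·ΔH°_rxn = 88.102 × -70.2 = -6184.8 kJ/min
Sensible, feed 219→25 °C: -5178.1 kJ/min
Outlet flows (mol/min): A 40.796, B 88.102, H₂O 88.102
Sensible, products 25→170 °C: 4892.2 kJ/min
Q = ΔH = -6470.6 kJ/min = -107.84 kW
Heat removed = 107840 W

Q_out = 108000 W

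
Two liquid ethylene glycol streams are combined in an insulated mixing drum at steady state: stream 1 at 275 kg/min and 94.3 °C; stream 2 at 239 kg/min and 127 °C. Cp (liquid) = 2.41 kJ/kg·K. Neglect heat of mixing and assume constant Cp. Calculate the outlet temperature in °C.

No heat crosses the boundary, so H_out = H_in.
Σ ṁᵢCp,ᵢTᵢ = 275×2.41×94.3 + 239×2.41×127 = 135650
Σ ṁᵢCp,ᵢ = 275×2.41 + 239×2.41 = 1238.7
T_out = 135650 / 1238.7 = 109.5 °C

T_out = 110 °C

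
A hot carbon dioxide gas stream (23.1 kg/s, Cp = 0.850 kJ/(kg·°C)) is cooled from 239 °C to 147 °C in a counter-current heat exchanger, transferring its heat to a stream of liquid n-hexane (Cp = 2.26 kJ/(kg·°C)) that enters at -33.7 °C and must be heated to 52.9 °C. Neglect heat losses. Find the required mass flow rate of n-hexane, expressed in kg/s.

Heat released by hot stream: Q = 23.1 × 0.850 × (239 − 147) = 1806.4 kJ/s
Energy balance on cold side (adiabatic exchanger): Q = ṁ_c·Cp_c·(T_c,out − T_c,in)
ṁ_c = 1806.4 / [2.26 × (52.9 − -33.7)] = 9.2298 kg/s

ṁ_c = 9.23 kg/s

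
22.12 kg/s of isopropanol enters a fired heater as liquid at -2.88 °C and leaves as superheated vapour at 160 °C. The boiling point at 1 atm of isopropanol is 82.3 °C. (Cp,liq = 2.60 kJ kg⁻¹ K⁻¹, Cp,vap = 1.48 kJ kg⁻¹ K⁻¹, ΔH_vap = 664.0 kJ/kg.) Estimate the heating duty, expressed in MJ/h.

liquid -2.88→82.3 °C: 221.47 kJ/kg
vaporisation at 82.3 °C: 664 kJ/kg
vapour 82.3→160 °C: 115 kJ/kg
Δh = 221.47 + 664 + 115 = 1000.5 kJ/kg
Q = ṁ·Δh = 22.12 kg/s × 1000.5 kJ/kg = 22130 kJ/s
|Q| = 22130 kW = 79669 MJ/h

Q = 79700 MJ/h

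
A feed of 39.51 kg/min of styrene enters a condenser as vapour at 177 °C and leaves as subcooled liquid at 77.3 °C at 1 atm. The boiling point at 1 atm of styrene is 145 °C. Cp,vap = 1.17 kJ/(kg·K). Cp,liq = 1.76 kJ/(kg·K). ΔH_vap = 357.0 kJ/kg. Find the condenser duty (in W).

vapour 177→145 °C: -37.44 kJ/kg
condensation at 145 °C: -357 kJ/kg
liquid 145→77.3 °C: -119.15 kJ/kg
Δh = -37.44 + -357 + -119.15 = -513.59 kJ/kg
Q = ṁ·Δh = 39.51 kg/min × -513.59 kJ/kg = -20292 kJ/min
|Q| = 338.2 kW = 338200 W

Q_c = 338000 W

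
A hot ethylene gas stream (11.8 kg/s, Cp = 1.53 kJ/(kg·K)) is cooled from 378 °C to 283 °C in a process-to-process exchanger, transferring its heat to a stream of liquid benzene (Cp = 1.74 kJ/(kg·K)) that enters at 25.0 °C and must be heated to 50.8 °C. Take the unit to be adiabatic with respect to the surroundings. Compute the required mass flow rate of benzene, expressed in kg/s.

Heat released by hot stream: Q = 11.8 × 1.53 × (378 − 283) = 1715.1 kJ/s
Energy balance on cold side (adiabatic exchanger): Q = ṁ_c·Cp_c·(T_c,out − T_c,in)
ṁ_c = 1715.1 / [1.74 × (50.8 − 25.0)] = 38.206 kg/s

ṁ_c = 38.2 kg/s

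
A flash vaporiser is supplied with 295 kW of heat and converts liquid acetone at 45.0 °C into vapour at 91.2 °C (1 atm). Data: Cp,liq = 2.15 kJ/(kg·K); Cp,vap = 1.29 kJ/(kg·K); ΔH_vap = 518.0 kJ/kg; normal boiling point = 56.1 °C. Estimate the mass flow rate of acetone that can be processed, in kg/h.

ṁ = 1810 kg/h

Δh = 2.15×(56.1−45.0) + 518.0 + 1.29×(91.2−56.1) = 587.14 kJ/kg
Q = 295 kW = 295 kJ/s = 1.062e+06 kJ/h
ṁ = Q/Δh = 1.062e+06 / 587.14 = 1808.8 kg/h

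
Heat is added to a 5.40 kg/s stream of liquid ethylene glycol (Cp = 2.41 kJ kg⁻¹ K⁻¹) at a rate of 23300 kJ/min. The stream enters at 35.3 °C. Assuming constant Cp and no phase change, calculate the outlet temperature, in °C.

T_out = 65.1 °C

Q = 23300 kJ/min = 388.33 kJ/s
ΔT = Q/(ṁ·Cp) = 388.33/(5.40×2.41) = 29.84 K
T_out = 35.3 + 29.84 = 65.14 °C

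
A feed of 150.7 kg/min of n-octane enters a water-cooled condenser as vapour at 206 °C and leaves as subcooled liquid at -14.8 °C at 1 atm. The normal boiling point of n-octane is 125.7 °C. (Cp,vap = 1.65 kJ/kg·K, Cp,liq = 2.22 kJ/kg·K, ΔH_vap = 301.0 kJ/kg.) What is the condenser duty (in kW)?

Q_c = 1870 kW

vapour 206→125.7 °C: -132.49 kJ/kg
condensation at 125.7 °C: -301 kJ/kg
liquid 125.7→-14.8 °C: -311.91 kJ/kg
Δh = -132.49 + -301 + -311.91 = -745.4 kJ/kg
Q = ṁ·Δh = 150.7 kg/min × -745.4 kJ/kg = -112330 kJ/min
|Q| = 1872.2 kW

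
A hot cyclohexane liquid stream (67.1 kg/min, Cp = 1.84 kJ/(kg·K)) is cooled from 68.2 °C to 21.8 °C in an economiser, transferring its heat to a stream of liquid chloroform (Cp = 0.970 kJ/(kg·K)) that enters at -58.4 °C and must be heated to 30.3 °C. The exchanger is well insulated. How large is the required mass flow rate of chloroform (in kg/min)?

ṁ_c = 66.6 kg/min

Heat released by hot stream: Q = 67.1 × 1.84 × (68.2 − 21.8) = 5728.7 kJ/min
Energy balance on cold side (adiabatic exchanger): Q = ṁ_c·Cp_c·(T_c,out − T_c,in)
ṁ_c = 5728.7 / [0.970 × (30.3 − -58.4)] = 66.583 kg/min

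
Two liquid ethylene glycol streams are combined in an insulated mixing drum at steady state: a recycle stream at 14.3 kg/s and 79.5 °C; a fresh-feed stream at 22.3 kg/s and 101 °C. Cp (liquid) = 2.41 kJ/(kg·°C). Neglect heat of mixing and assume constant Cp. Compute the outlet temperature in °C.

T_out = 92.6 °C

No heat crosses the boundary, so H_out = H_in.
T_out = Σ ṁᵢCp,ᵢTᵢ / Σ ṁᵢCp,ᵢ
      = 8167.9 / 88.206 = 92.6 °C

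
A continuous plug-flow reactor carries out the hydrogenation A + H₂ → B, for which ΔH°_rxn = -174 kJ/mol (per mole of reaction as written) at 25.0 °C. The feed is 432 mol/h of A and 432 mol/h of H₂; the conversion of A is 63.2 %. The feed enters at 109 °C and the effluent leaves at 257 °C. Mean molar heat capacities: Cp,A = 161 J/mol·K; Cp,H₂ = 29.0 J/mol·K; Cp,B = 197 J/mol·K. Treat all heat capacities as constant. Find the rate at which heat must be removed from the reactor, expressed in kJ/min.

Extent of reaction ξ = 0.632 × 432 = 273.02 mol/h
Reaction term: ξ·ΔH°_rxn = 273.02 × -174 = -47506 kJ/h
Sensible, feed 109→25 °C: -6894.7 kJ/h
Outlet flows (mol/h): A 158.98, H₂ 158.98, B 273.02
Sensible, products 25→257 °C: 19486 kJ/h
Q = ΔH = -34915 kJ/h = -9.6986 kW
Heat removed = 581.92 kJ/min

Q_out = 582 kJ/min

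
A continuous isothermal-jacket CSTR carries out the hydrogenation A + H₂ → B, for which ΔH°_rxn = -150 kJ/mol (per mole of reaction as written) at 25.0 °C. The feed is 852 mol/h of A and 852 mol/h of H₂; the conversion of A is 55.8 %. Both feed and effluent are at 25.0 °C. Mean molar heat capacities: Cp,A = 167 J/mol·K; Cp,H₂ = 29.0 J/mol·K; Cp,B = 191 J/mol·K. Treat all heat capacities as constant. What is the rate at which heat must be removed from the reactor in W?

Extent of reaction ξ = 0.558 × 852 = 475.42 mol/h
Reaction term: ξ·ΔH°_rxn = 475.42 × -150 = -71312 kJ/h
Q = ΔH = -71312 kJ/h = -19.809 kW
Heat removed = 19809 W

Q_out = 19800 W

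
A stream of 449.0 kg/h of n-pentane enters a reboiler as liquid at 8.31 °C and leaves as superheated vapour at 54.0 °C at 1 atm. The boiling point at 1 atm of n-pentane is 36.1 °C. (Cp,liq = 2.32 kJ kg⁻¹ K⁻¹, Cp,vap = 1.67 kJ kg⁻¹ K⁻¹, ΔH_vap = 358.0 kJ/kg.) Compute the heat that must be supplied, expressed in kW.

Q = 56.4 kW

liquid 8.31→36.1 °C: 64.473 kJ/kg
vaporisation at 36.1 °C: 358 kJ/kg
vapour 36.1→54.0 °C: 29.893 kJ/kg
Δh = 64.473 + 358 + 29.893 = 452.37 kJ/kg
Q = ṁ·Δh = 449.0 kg/h × 452.37 kJ/kg = 203110 kJ/h
|Q| = 56.42 kW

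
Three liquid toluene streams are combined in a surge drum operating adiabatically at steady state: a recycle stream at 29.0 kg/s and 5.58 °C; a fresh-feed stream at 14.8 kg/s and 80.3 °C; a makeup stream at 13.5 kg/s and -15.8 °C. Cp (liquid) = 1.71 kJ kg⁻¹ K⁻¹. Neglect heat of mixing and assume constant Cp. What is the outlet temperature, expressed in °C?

T_out = 19.8 °C

Adiabatic, steady state ⇒ Σ ṁᵢCp,ᵢ(T_out − Tᵢ) = 0
T_out = Σ ṁᵢCp,ᵢTᵢ / Σ ṁᵢCp,ᵢ
      = 1944.2 / 97.983 = 19.842 °C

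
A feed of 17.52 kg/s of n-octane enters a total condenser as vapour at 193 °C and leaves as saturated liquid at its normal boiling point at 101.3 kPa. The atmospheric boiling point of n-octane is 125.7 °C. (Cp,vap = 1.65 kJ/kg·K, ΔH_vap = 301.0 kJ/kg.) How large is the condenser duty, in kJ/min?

Q_c = 433000 kJ/min

vapour 193→125.7 °C: -111.04 kJ/kg
condensation at 125.7 °C: -301 kJ/kg
Δh = -111.04 + -301 = -412.04 kJ/kg
Q = ṁ·Δh = 17.52 kg/s × -412.04 kJ/kg = -7219 kJ/s
|Q| = 7219 kW = 433140 kJ/min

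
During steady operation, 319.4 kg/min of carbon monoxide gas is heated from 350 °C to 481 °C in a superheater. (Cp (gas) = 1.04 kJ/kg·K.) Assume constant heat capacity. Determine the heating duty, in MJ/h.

Q = 2610 MJ/h

Q = ṁ·Cp·ΔT = 319.4 × 1.04 × (481 − 350) = 43515 kJ/min
Converting: 43515 / 60 s = 725.25 kW
Heating duty = 2610.9 MJ/h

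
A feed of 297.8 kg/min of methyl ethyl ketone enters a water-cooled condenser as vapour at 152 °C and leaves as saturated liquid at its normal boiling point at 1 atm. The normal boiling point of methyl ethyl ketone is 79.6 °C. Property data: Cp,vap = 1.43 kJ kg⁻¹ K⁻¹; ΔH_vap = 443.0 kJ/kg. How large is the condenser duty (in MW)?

vapour 152→79.6 °C: -103.53 kJ/kg
condensation at 79.6 °C: -443 kJ/kg
Δh = -103.53 + -443 = -546.53 kJ/kg
Q = ṁ·Δh = 297.8 kg/min × -546.53 kJ/kg = -162760 kJ/min
|Q| = 2712.6 kW = 2.7126 MW

Q_c = 2.71 MW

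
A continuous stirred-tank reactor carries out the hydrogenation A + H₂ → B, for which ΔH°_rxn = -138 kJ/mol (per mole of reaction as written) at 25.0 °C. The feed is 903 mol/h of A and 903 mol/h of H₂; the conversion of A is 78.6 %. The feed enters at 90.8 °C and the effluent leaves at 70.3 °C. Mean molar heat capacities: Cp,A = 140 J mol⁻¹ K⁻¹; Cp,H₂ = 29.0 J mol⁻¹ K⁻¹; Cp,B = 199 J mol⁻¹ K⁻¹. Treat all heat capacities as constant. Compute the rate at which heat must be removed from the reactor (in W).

Q_out = 27800 W

Extent of reaction ξ = 0.786 × 903 = 709.76 mol/h
Reaction term: ξ·ΔH°_rxn = 709.76 × -138 = -97947 kJ/h
Sensible, feed 90.8→25 °C: -10042 kJ/h
Outlet flows (mol/h): A 193.24, H₂ 193.24, B 709.76
Sensible, products 25→70.3 °C: 7877.7 kJ/h
Q = ΔH = -100110 kJ/h = -27.808 kW
Heat removed = 27808 W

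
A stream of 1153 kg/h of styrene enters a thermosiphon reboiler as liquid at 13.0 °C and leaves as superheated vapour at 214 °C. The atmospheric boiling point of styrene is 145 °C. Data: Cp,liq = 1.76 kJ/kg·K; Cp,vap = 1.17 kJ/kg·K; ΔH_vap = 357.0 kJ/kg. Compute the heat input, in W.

liquid 13.0→145 °C: 232.32 kJ/kg
vaporisation at 145 °C: 357 kJ/kg
vapour 145→214 °C: 80.73 kJ/kg
Δh = 232.32 + 357 + 80.73 = 670.05 kJ/kg
Q = ṁ·Δh = 1153 kg/h × 670.05 kJ/kg = 772570 kJ/h
|Q| = 214.6 kW = 214600 W

Q = 215000 W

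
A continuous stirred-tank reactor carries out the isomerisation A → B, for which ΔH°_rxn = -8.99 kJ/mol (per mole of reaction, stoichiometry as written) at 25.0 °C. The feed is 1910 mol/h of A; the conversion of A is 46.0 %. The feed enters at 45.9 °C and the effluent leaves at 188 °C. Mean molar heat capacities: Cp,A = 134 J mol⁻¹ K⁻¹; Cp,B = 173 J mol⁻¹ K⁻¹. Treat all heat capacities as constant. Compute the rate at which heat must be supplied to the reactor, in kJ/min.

Q_in = 568 kJ/min

Extent of reaction ξ = 0.460 × 1910 = 878.6 mol/h
Reaction term: ξ·ΔH°_rxn = 878.6 × -8.99 = -7898.6 kJ/h
Sensible, feed 45.9→25 °C: -5349.1 kJ/h
Outlet flows (mol/h): A 1031.4, B 878.6
Sensible, products 25→188 °C: 47303 kJ/h
Q = ΔH = 34056 kJ/h = 9.4599 kW
Heat supplied = 567.6 kJ/min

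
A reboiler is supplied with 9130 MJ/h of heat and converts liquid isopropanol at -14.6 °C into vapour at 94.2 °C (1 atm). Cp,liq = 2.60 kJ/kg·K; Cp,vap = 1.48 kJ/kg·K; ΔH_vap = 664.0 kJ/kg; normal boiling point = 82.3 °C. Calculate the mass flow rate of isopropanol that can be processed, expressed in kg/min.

ṁ = 163 kg/min

Δh = 2.60×(82.3−-14.6) + 664.0 + 1.48×(94.2−82.3) = 933.55 kJ/kg
Q = 9130 MJ/h = 2536.1 kJ/s = 152170 kJ/min
ṁ = Q/Δh = 152170 / 933.55 = 163 kg/min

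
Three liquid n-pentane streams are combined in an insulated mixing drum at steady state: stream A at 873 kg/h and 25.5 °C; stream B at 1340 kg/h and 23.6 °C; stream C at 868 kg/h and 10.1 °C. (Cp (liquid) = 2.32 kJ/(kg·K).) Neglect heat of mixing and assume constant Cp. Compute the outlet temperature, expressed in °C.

T_out = 20.3 °C

Energy balance with Q = 0: Σ ṁᵢCp,ᵢ(T_out − Tᵢ) = 0
T_out = Σ ṁᵢCp,ᵢTᵢ / Σ ṁᵢCp,ᵢ
      = 145350 / 7147.9 = 20.335 °C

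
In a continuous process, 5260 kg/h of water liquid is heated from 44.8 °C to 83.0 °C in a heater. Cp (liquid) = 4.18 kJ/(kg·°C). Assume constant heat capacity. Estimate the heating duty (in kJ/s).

Q = 233 kJ/s

Q = ṁ·Cp·ΔT = 5260 × 4.18 × (83.0 − 44.8) = 839900 kJ/h
Converting: 839900 / 3600 s = 233.3 kW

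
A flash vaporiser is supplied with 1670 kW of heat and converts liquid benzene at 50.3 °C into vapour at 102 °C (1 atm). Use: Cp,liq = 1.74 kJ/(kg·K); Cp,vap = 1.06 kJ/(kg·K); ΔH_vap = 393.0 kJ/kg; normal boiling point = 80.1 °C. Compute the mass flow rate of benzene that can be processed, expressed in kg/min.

Δh = 1.74×(80.1−50.3) + 393.0 + 1.06×(102−80.1) = 468.07 kJ/kg
Q = 1670 kW = 1670 kJ/s = 100200 kJ/min
ṁ = Q/Δh = 100200 / 468.07 = 214.07 kg/min

ṁ = 214 kg/min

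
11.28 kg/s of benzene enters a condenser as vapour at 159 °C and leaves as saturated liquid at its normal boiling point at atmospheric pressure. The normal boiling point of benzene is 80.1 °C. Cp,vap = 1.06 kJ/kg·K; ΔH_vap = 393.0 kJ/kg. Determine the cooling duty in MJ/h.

vapour 159→80.1 °C: -83.634 kJ/kg
condensation at 80.1 °C: -393 kJ/kg
Δh = -83.634 + -393 = -476.63 kJ/kg
Q = ṁ·Δh = 11.28 kg/s × -476.63 kJ/kg = -5376.4 kJ/s
|Q| = 5376.4 kW = 19355 MJ/h

Q_c = 19400 MJ/h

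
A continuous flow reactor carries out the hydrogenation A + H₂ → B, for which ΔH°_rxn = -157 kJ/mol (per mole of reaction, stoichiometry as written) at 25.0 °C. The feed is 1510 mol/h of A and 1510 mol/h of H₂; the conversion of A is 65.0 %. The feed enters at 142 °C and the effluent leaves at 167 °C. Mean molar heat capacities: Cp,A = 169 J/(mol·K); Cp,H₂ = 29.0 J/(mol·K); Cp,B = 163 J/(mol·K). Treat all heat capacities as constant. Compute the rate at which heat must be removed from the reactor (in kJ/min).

Extent of reaction ξ = 0.650 × 1510 = 981.5 mol/h
Reaction term: ξ·ΔH°_rxn = 981.5 × -157 = -154100 kJ/h
Sensible, feed 142→25 °C: -34981 kJ/h
Outlet flows (mol/h): A 528.5, H₂ 528.5, B 981.5
Sensible, products 25→167 °C: 37577 kJ/h
Q = ΔH = -151500 kJ/h = -42.083 kW
Heat removed = 2525 kJ/min

Q_out = 2520 kJ/min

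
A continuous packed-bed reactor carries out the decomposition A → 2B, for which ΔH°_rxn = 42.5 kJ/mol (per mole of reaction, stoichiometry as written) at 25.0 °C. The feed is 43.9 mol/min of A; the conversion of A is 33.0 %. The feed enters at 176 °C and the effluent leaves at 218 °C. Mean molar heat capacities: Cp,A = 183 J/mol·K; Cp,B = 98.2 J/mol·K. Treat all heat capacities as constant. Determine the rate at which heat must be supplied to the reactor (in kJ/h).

Extent of reaction ξ = 0.330 × 43.9 = 14.487 mol/min
Reaction term: ξ·ΔH°_rxn = 14.487 × 42.5 = 615.7 kJ/min
Sensible, feed 176→25 °C: -1213.1 kJ/min
Outlet flows (mol/min): A 29.413, B 28.974
Sensible, products 25→218 °C: 1588 kJ/min
Q = ΔH = 990.58 kJ/min = 16.51 kW
Heat supplied = 59435 kJ/h

Q_in = 59400 kJ/h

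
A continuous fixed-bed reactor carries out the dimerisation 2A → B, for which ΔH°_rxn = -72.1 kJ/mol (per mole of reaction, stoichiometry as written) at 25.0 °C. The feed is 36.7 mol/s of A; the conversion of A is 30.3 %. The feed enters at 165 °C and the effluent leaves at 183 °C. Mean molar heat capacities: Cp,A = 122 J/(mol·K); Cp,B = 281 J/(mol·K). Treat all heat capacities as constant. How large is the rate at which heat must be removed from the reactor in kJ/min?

Q_out = 17300 kJ/min

Extent of reaction ξ = 0.303 × 36.7 / 2 = 5.5601 mol/s
Reaction term: ξ·ΔH°_rxn = 5.5601 × -72.1 = -400.88 kJ/s
Sensible, feed 165→25 °C: -626.84 kJ/s
Outlet flows (mol/s): A 25.58, B 5.5601
Sensible, products 25→183 °C: 739.93 kJ/s
Q = ΔH = -287.78 kJ/s = -287.78 kW
Heat removed = 17267 kJ/min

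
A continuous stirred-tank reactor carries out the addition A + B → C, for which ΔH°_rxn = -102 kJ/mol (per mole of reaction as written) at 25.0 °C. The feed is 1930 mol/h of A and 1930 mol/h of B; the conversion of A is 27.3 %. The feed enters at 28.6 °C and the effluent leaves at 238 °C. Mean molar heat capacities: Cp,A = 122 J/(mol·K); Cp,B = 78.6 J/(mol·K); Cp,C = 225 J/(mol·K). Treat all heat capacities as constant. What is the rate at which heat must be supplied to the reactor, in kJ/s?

Extent of reaction ξ = 0.273 × 1930 = 526.89 mol/h
Reaction term: ξ·ΔH°_rxn = 526.89 × -102 = -53743 kJ/h
Sensible, feed 28.6→25 °C: -1393.8 kJ/h
Outlet flows (mol/h): A 1403.1, B 1403.1, C 526.89
Sensible, products 25→238 °C: 85203 kJ/h
Q = ΔH = 30066 kJ/h = 8.3518 kW
Heat supplied = 8.3518 kJ/s

Q_in = 8.35 kJ/s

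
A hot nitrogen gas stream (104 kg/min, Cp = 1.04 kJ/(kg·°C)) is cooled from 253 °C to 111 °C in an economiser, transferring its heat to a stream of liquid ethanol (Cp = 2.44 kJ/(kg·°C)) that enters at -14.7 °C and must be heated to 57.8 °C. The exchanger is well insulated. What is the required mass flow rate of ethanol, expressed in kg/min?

Heat released by hot stream: Q = 104 × 1.04 × (253 − 111) = 15359 kJ/min
Energy balance on cold side (adiabatic exchanger): Q = ṁ_c·Cp_c·(T_c,out − T_c,in)
ṁ_c = 15359 / [2.44 × (57.8 − -14.7)] = 86.821 kg/min

ṁ_c = 86.8 kg/min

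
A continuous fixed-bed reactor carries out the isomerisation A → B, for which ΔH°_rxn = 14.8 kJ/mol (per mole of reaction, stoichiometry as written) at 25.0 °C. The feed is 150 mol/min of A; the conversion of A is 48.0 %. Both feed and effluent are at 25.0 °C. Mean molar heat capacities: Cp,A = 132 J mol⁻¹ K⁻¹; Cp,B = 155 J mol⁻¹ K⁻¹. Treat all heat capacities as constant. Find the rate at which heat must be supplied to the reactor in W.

Extent of reaction ξ = 0.480 × 150 = 72 mol/min
Reaction term: ξ·ΔH°_rxn = 72 × 14.8 = 1065.6 kJ/min
Q = ΔH = 1065.6 kJ/min = 17.76 kW
Heat supplied = 17760 W

Q_in = 17800 W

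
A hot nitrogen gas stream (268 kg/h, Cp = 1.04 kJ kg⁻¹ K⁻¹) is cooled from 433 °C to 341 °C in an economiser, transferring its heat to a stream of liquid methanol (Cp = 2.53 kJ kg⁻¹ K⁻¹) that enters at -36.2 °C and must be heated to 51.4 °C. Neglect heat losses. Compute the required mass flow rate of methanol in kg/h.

ṁ_c = 116 kg/h

Heat released by hot stream: Q = 268 × 1.04 × (433 − 341) = 25642 kJ/h
Energy balance on cold side (adiabatic exchanger): Q = ṁ_c·Cp_c·(T_c,out − T_c,in)
ṁ_c = 25642 / [2.53 × (51.4 − -36.2)] = 115.7 kg/h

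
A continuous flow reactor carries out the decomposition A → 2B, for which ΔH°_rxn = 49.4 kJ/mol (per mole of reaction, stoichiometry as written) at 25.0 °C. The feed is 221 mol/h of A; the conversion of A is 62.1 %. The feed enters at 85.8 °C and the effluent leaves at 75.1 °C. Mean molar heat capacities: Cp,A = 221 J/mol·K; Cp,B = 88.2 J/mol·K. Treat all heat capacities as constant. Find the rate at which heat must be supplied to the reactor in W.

Q_in = 1650 W

Extent of reaction ξ = 0.621 × 221 = 137.24 mol/h
Reaction term: ξ·ΔH°_rxn = 137.24 × 49.4 = 6779.7 kJ/h
Sensible, feed 85.8→25 °C: -2969.5 kJ/h
Outlet flows (mol/h): A 83.759, B 274.48
Sensible, products 25→75.1 °C: 2140.3 kJ/h
Q = ΔH = 5950.4 kJ/h = 1.6529 kW
Heat supplied = 1652.9 W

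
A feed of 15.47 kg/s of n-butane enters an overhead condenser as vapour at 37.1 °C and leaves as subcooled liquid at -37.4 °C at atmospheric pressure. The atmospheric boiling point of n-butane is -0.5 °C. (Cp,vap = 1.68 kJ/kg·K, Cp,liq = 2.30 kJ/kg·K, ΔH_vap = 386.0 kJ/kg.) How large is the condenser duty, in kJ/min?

vapour 37.1→-0.5 °C: -63.168 kJ/kg
condensation at -0.5 °C: -386 kJ/kg
liquid -0.5→-37.4 °C: -84.87 kJ/kg
Δh = -63.168 + -386 + -84.87 = -534.04 kJ/kg
Q = ṁ·Δh = 15.47 kg/s × -534.04 kJ/kg = -8261.6 kJ/s
|Q| = 8261.6 kW = 495690 kJ/min

Q_c = 496000 kJ/min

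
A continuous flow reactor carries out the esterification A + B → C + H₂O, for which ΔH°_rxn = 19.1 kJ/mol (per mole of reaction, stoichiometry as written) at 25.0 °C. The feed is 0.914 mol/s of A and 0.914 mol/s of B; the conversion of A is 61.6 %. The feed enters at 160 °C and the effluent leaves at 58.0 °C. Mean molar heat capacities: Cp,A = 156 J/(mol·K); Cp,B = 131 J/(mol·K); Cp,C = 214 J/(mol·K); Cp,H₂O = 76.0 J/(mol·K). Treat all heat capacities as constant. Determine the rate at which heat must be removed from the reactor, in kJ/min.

Extent of reaction ξ = 0.616 × 0.914 = 0.56302 mol/s
Reaction term: ξ·ΔH°_rxn = 0.56302 × 19.1 = 10.754 kJ/s
Sensible, feed 160→25 °C: -35.413 kJ/s
Outlet flows (mol/s): A 0.35098, B 0.35098, C 0.56302, H₂O 0.56302
Sensible, products 25→58.0 °C: 8.7122 kJ/s
Q = ΔH = -15.947 kJ/s = -15.947 kW
Heat removed = 956.82 kJ/min

Q_out = 957 kJ/min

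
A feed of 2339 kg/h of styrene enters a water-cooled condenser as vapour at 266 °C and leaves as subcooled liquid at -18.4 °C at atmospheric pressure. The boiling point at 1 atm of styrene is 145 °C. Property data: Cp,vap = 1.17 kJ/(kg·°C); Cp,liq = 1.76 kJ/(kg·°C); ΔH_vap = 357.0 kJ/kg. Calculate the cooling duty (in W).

vapour 266→145 °C: -141.57 kJ/kg
condensation at 145 °C: -357 kJ/kg
liquid 145→-18.4 °C: -287.58 kJ/kg
Δh = -141.57 + -357 + -287.58 = -786.15 kJ/kg
Q = ṁ·Δh = 2339 kg/h × -786.15 kJ/kg = -1.8388e+06 kJ/h
|Q| = 510.78 kW = 510780 W

Q_c = 511000 W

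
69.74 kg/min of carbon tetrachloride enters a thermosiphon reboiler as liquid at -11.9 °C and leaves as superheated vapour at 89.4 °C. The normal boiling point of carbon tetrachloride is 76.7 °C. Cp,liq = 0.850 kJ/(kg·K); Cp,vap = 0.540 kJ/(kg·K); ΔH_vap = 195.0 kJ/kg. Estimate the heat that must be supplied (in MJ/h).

Q = 1160 MJ/h

liquid -11.9→76.7 °C: 75.31 kJ/kg
vaporisation at 76.7 °C: 195 kJ/kg
vapour 76.7→89.4 °C: 6.858 kJ/kg
Δh = 75.31 + 195 + 6.858 = 277.17 kJ/kg
Q = ṁ·Δh = 69.74 kg/min × 277.17 kJ/kg = 19330 kJ/min
|Q| = 322.16 kW = 1159.8 MJ/h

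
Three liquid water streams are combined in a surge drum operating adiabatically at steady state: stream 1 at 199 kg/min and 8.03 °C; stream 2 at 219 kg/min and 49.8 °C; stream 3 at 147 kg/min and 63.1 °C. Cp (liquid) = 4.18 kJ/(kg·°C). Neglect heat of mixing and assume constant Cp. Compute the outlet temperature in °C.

T_out = 38.5 °C

No heat crosses the boundary, so H_out = H_in.
Σ ṁᵢCp,ᵢTᵢ = 199×4.18×8.03 + 219×4.18×49.8 + 147×4.18×63.1 = 91040
Σ ṁᵢCp,ᵢ = 199×4.18 + 219×4.18 + 147×4.18 = 2361.7
T_out = 91040 / 2361.7 = 38.548 °C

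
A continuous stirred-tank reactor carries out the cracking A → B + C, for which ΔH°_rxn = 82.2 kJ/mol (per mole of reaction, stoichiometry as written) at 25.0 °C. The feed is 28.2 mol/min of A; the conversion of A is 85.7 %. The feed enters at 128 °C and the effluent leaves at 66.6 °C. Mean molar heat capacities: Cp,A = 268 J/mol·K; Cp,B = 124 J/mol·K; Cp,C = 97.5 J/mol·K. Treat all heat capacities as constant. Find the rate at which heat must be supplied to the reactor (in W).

Extent of reaction ξ = 0.857 × 28.2 = 24.167 mol/min
Reaction term: ξ·ΔH°_rxn = 24.167 × 82.2 = 1986.6 kJ/min
Sensible, feed 128→25 °C: -778.43 kJ/min
Outlet flows (mol/min): A 4.0326, B 24.167, C 24.167
Sensible, products 25→66.6 °C: 267.65 kJ/min
Q = ΔH = 1475.8 kJ/min = 24.596 kW
Heat supplied = 24596 W

Q_in = 24600 W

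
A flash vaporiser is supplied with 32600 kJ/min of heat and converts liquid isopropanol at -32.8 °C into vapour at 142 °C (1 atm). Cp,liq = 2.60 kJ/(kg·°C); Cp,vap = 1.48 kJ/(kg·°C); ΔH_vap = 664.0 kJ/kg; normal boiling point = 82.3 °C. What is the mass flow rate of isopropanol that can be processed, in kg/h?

ṁ = 1860 kg/h

Δh = 2.60×(82.3−-32.8) + 664.0 + 1.48×(142−82.3) = 1051.6 kJ/kg
Q = 32600 kJ/min = 543.33 kJ/s = 1.956e+06 kJ/h
ṁ = Q/Δh = 1.956e+06 / 1051.6 = 1860 kg/h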